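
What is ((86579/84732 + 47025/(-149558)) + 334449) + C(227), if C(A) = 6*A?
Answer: 2127761485708799/6336174228 ≈ 3.3581e+5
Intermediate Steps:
((86579/84732 + 47025/(-149558)) + 334449) + C(227) = ((86579/84732 + 47025/(-149558)) + 334449) + 6*227 = ((86579*(1/84732) + 47025*(-1/149558)) + 334449) + 1362 = ((86579/84732 - 47025/149558) + 334449) + 1362 = (4482029891/6336174228 + 334449) + 1362 = 2119131616410263/6336174228 + 1362 = 2127761485708799/6336174228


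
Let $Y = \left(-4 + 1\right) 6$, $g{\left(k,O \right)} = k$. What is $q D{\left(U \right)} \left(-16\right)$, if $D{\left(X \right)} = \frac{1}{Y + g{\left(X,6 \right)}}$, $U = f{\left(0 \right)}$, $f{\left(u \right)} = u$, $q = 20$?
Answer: $\frac{160}{9} \approx 17.778$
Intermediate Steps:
$U = 0$
$Y = -18$ ($Y = \left(-3\right) 6 = -18$)
$D{\left(X \right)} = \frac{1}{-18 + X}$
$q D{\left(U \right)} \left(-16\right) = \frac{20}{-18 + 0} \left(-16\right) = \frac{20}{-18} \left(-16\right) = 20 \left(- \frac{1}{18}\right) \left(-16\right) = \left(- \frac{10}{9}\right) \left(-16\right) = \frac{160}{9}$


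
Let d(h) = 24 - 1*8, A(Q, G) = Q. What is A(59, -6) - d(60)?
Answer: 43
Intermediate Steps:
d(h) = 16 (d(h) = 24 - 8 = 16)
A(59, -6) - d(60) = 59 - 1*16 = 59 - 16 = 43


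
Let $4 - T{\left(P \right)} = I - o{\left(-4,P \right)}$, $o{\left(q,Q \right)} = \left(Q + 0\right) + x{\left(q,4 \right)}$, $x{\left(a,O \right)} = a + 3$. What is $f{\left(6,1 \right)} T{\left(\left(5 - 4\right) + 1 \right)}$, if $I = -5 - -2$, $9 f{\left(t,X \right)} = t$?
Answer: $\frac{16}{3} \approx 5.3333$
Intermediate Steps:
$x{\left(a,O \right)} = 3 + a$
$f{\left(t,X \right)} = \frac{t}{9}$
$I = -3$ ($I = -5 + 2 = -3$)
$o{\left(q,Q \right)} = 3 + Q + q$ ($o{\left(q,Q \right)} = \left(Q + 0\right) + \left(3 + q\right) = Q + \left(3 + q\right) = 3 + Q + q$)
$T{\left(P \right)} = 6 + P$ ($T{\left(P \right)} = 4 - \left(-3 - \left(3 + P - 4\right)\right) = 4 - \left(-3 - \left(-1 + P\right)\right) = 4 - \left(-2 - P\right) = 4 + \left(2 + P\right) = 6 + P$)
$f{\left(6,1 \right)} T{\left(\left(5 - 4\right) + 1 \right)} = \frac{1}{9} \cdot 6 \left(6 + \left(\left(5 - 4\right) + 1\right)\right) = \frac{2 \left(6 + \left(1 + 1\right)\right)}{3} = \frac{2 \left(6 + 2\right)}{3} = \frac{2}{3} \cdot 8 = \frac{16}{3}$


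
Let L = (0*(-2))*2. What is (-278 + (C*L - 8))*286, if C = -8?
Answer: -81796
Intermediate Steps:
L = 0 (L = 0*2 = 0)
(-278 + (C*L - 8))*286 = (-278 + (-8*0 - 8))*286 = (-278 + (0 - 8))*286 = (-278 - 8)*286 = -286*286 = -81796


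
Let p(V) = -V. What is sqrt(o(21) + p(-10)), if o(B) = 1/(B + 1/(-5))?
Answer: sqrt(27170)/52 ≈ 3.1699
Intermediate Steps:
o(B) = 1/(-1/5 + B) (o(B) = 1/(B - 1/5) = 1/(-1/5 + B))
sqrt(o(21) + p(-10)) = sqrt(5/(-1 + 5*21) - 1*(-10)) = sqrt(5/(-1 + 105) + 10) = sqrt(5/104 + 10) = sqrt(1045/104) = sqrt(27170)/52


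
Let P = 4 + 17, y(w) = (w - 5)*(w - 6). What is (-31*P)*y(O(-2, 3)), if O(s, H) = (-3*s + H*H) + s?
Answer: -36456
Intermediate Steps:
O(s, H) = H² - 2*s (O(s, H) = (-3*s + H²) + s = (H² - 3*s) + s = H² - 2*s)
y(w) = (-6 + w)*(-5 + w) (y(w) = (-5 + w)*(-6 + w) = (-6 + w)*(-5 + w))
P = 21
(-31*P)*y(O(-2, 3)) = (-31*21)*(30 + (3² - 2*(-2))² - 11*(3² - 2*(-2))) = -651*(30 + (9 + 4)² - 11*(9 + 4)) = -651*(30 + 13² - 11*13) = -651*(30 + 169 - 143) = -651*56 = -36456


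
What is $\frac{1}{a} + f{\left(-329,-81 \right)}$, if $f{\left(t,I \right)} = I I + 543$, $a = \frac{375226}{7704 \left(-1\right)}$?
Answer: $\frac{1332798900}{187613} \approx 7104.0$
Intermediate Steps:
$a = - \frac{187613}{3852}$ ($a = \frac{375226}{-7704} = 375226 \left(- \frac{1}{7704}\right) = - \frac{187613}{3852} \approx -48.705$)
$f{\left(t,I \right)} = 543 + I^{2}$ ($f{\left(t,I \right)} = I^{2} + 543 = 543 + I^{2}$)
$\frac{1}{a} + f{\left(-329,-81 \right)} = \frac{1}{- \frac{187613}{3852}} + \left(543 + \left(-81\right)^{2}\right) = - \frac{3852}{187613} + \left(543 + 6561\right) = - \frac{3852}{187613} + 7104 = \frac{1332798900}{187613}$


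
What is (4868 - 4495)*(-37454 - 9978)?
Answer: -17692136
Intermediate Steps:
(4868 - 4495)*(-37454 - 9978) = 373*(-47432) = -17692136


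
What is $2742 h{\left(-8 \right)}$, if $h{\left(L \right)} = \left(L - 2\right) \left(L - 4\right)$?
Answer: $329040$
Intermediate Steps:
$h{\left(L \right)} = \left(-4 + L\right) \left(-2 + L\right)$ ($h{\left(L \right)} = \left(-2 + L\right) \left(-4 + L\right) = \left(-4 + L\right) \left(-2 + L\right)$)
$2742 h{\left(-8 \right)} = 2742 \left(8 + \left(-8\right)^{2} - -48\right) = 2742 \left(8 + 64 + 48\right) = 2742 \cdot 120 = 329040$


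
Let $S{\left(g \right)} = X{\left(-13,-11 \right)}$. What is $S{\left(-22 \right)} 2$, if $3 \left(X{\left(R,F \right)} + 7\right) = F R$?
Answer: $\frac{244}{3} \approx 81.333$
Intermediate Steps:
$X{\left(R,F \right)} = -7 + \frac{F R}{3}$
$S{\left(g \right)} = \frac{122}{3}$ ($S{\left(g \right)} = -7 + \frac{1}{3} \left(-11\right) \left(-13\right) = -7 + \frac{143}{3} = \frac{122}{3}$)
$S{\left(-22 \right)} 2 = \frac{122}{3} \cdot 2 = \frac{244}{3}$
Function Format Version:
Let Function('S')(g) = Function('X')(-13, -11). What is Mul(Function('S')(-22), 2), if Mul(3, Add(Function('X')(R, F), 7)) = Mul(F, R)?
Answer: Rational(244, 3) ≈ 81.333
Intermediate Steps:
Function('X')(R, F) = Add(-7, Mul(Rational(1, 3), F, R)) (Function('X')(R, F) = Add(-7, Mul(Rational(1, 3), Mul(F, R))) = Add(-7, Mul(Rational(1, 3), F, R)))
Function('S')(g) = Rational(122, 3) (Function('S')(g) = Add(-7, Mul(Rational(1, 3), -11, -13)) = Add(-7, Rational(143, 3)) = Rational(122, 3))
Mul(Function('S')(-22), 2) = Mul(Rational(122, 3), 2) = Rational(244, 3)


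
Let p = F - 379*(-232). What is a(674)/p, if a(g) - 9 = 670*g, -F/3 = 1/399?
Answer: 60061337/11694423 ≈ 5.1359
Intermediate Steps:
F = -1/133 (F = -3/399 = -3*1/399 = -1/133 ≈ -0.0075188)
p = 11694423/133 (p = -1/133 - 379*(-232) = -1/133 + 87928 = 11694423/133 ≈ 87928.)
a(g) = 9 + 670*g
a(674)/p = (9 + 670*674)/(11694423/133) = (9 + 451580)*(133/11694423) = 451589*(133/11694423) = 60061337/11694423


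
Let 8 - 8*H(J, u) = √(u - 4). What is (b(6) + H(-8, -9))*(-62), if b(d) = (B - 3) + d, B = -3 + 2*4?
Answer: -558 + 31*I*√13/4 ≈ -558.0 + 27.943*I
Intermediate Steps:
B = 5 (B = -3 + 8 = 5)
H(J, u) = 1 - √(-4 + u)/8 (H(J, u) = 1 - √(u - 4)/8 = 1 - √(-4 + u)/8)
b(d) = 2 + d (b(d) = (5 - 3) + d = 2 + d)
(b(6) + H(-8, -9))*(-62) = ((2 + 6) + (1 - √(-4 - 9)/8))*(-62) = (8 + (1 - I*√13/8))*(-62) = (9 - I*√13/8)*(-62) = -558 + 31*I*√13/4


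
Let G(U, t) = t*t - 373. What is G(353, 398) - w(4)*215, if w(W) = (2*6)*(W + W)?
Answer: 137391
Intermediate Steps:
w(W) = 24*W (w(W) = 12*(2*W) = 24*W)
G(U, t) = -373 + t² (G(U, t) = t² - 373 = -373 + t²)
G(353, 398) - w(4)*215 = (-373 + 398²) - 24*4*215 = (-373 + 158404) - 96*215 = 158031 - 1*20640 = 158031 - 20640 = 137391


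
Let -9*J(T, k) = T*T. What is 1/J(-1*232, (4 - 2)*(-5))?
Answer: -9/53824 ≈ -0.00016721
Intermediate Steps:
J(T, k) = -T**2/9 (J(T, k) = -T*T/9 = -T**2/9)
1/J(-1*232, (4 - 2)*(-5)) = 1/(-(-1*232)**2/9) = 1/(-1/9*(-232)**2) = 1/(-1/9*53824) = 1/(-53824/9) = -9/53824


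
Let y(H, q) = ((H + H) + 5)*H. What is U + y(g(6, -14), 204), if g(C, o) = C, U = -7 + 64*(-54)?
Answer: -3361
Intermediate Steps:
U = -3463 (U = -7 - 3456 = -3463)
y(H, q) = H*(5 + 2*H) (y(H, q) = (2*H + 5)*H = (5 + 2*H)*H = H*(5 + 2*H))
U + y(g(6, -14), 204) = -3463 + 6*(5 + 2*6) = -3463 + 6*(5 + 12) = -3463 + 6*17 = -3463 + 102 = -3361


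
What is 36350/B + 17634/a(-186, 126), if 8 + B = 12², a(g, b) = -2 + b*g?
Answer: 212393269/796892 ≈ 266.53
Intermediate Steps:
B = 136 (B = -8 + 12² = -8 + 144 = 136)
36350/B + 17634/a(-186, 126) = 36350/136 + 17634/(-2 + 126*(-186)) = 36350*(1/136) + 17634/(-2 - 23436) = 18175/68 + 17634/(-23438) = 18175/68 + 17634*(-1/23438) = 18175/68 - 8817/11719 = 212393269/796892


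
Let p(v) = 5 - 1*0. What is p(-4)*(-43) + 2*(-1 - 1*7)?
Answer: -231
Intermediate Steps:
p(v) = 5 (p(v) = 5 + 0 = 5)
p(-4)*(-43) + 2*(-1 - 1*7) = 5*(-43) + 2*(-1 - 1*7) = -215 + 2*(-1 - 7) = -215 + 2*(-8) = -215 - 16 = -231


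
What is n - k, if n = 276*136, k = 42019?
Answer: -4483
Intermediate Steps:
n = 37536
n - k = 37536 - 1*42019 = 37536 - 42019 = -4483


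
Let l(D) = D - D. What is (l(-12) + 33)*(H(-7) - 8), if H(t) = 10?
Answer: 66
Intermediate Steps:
l(D) = 0
(l(-12) + 33)*(H(-7) - 8) = (0 + 33)*(10 - 8) = 33*2 = 66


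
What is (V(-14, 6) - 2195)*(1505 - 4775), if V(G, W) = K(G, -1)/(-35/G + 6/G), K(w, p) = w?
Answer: 208792770/29 ≈ 7.1998e+6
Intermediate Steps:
V(G, W) = -G²/29 (V(G, W) = G/(-35/G + 6/G) = G/((-29/G)) = G*(-G/29) = -G²/29)
(V(-14, 6) - 2195)*(1505 - 4775) = (-1/29*(-14)² - 2195)*(1505 - 4775) = (-1/29*196 - 2195)*(-3270) = (-196/29 - 2195)*(-3270) = -63851/29*(-3270) = 208792770/29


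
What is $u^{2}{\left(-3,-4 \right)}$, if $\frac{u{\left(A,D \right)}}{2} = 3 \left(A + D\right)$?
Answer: $1764$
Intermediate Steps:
$u{\left(A,D \right)} = 6 A + 6 D$ ($u{\left(A,D \right)} = 2 \cdot 3 \left(A + D\right) = 2 \left(3 A + 3 D\right) = 6 A + 6 D$)
$u^{2}{\left(-3,-4 \right)} = \left(6 \left(-3\right) + 6 \left(-4\right)\right)^{2} = \left(-18 - 24\right)^{2} = \left(-42\right)^{2} = 1764$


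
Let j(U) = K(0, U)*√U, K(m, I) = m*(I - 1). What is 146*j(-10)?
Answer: 0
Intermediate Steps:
K(m, I) = m*(-1 + I)
j(U) = 0 (j(U) = (0*(-1 + U))*√U = 0*√U = 0)
146*j(-10) = 146*0 = 0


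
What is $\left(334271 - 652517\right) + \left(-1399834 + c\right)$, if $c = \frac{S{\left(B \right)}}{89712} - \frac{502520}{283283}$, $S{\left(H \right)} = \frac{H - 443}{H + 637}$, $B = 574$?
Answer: $- \frac{7553721793949110721}{4396602017808} \approx -1.7181 \cdot 10^{6}$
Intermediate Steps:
$S{\left(H \right)} = \frac{-443 + H}{637 + H}$
$c = - \frac{7799193542081}{4396602017808}$ ($c = \frac{\frac{1}{637 + 574} \left(-443 + 574\right)}{89712} - \frac{502520}{283283} = \frac{1}{1211} \cdot 131 \cdot \frac{1}{89712} - \frac{502520}{283283} = \frac{131}{1211} \cdot \frac{1}{89712} - \frac{502520}{283283} = \frac{131}{108641232} - \frac{502520}{283283} = - \frac{7799193542081}{4396602017808} \approx -1.7739$)
$\left(334271 - 652517\right) + \left(-1399834 + c\right) = \left(334271 - 652517\right) - \frac{6154520788189785953}{4396602017808} = -318246 - \frac{6154520788189785953}{4396602017808} = - \frac{7553721793949110721}{4396602017808}$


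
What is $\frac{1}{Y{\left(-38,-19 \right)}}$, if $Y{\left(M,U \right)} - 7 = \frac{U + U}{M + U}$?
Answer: $\frac{3}{23} \approx 0.13043$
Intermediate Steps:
$Y{\left(M,U \right)} = 7 + \frac{2 U}{M + U}$ ($Y{\left(M,U \right)} = 7 + \frac{U + U}{M + U} = 7 + \frac{2 U}{M + U}$)
$\frac{1}{Y{\left(-38,-19 \right)}} = \frac{1}{\frac{1}{-38 - 19} \left(7 \left(-38\right) + 9 \left(-19\right)\right)} = \frac{1}{\frac{1}{-57} \left(-266 - 171\right)} = \frac{1}{\left(- \frac{1}{57}\right) \left(-437\right)} = \frac{1}{\frac{23}{3}} = \frac{3}{23}$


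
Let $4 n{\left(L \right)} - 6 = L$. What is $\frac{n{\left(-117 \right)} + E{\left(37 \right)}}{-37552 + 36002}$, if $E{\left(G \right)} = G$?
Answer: $- \frac{37}{6200} \approx -0.0059677$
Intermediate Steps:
$n{\left(L \right)} = \frac{3}{2} + \frac{L}{4}$
$\frac{n{\left(-117 \right)} + E{\left(37 \right)}}{-37552 + 36002} = \frac{\left(\frac{3}{2} + \frac{1}{4} \left(-117\right)\right) + 37}{-37552 + 36002} = \frac{\left(\frac{3}{2} - \frac{117}{4}\right) + 37}{-1550} = \left(- \frac{111}{4} + 37\right) \left(- \frac{1}{1550}\right) = \frac{37}{4} \left(- \frac{1}{1550}\right) = - \frac{37}{6200}$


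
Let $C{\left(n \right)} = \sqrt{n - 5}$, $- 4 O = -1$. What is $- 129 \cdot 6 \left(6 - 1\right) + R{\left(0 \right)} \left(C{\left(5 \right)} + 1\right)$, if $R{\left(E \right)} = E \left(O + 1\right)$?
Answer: $-3870$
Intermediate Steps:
$O = \frac{1}{4}$ ($O = \left(- \frac{1}{4}\right) \left(-1\right) = \frac{1}{4} \approx 0.25$)
$C{\left(n \right)} = \sqrt{-5 + n}$
$R{\left(E \right)} = \frac{5 E}{4}$ ($R{\left(E \right)} = E \left(\frac{1}{4} + 1\right) = E \frac{5}{4} = \frac{5 E}{4}$)
$- 129 \cdot 6 \left(6 - 1\right) + R{\left(0 \right)} \left(C{\left(5 \right)} + 1\right) = - 129 \cdot 6 \left(6 - 1\right) + \frac{5}{4} \cdot 0 \left(\sqrt{-5 + 5} + 1\right) = - 129 \cdot 6 \cdot 5 + 0 \left(\sqrt{0} + 1\right) = \left(-129\right) 30 + 0 \left(0 + 1\right) = -3870 + 0 \cdot 1 = -3870 + 0 = -3870$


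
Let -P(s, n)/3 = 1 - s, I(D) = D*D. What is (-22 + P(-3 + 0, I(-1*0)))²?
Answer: 1156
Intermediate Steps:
I(D) = D²
P(s, n) = -3 + 3*s (P(s, n) = -3*(1 - s) = -3 + 3*s)
(-22 + P(-3 + 0, I(-1*0)))² = (-22 + (-3 + 3*(-3 + 0)))² = (-22 + (-3 + 3*(-3)))² = (-22 + (-3 - 9))² = (-22 - 12)² = (-34)² = 1156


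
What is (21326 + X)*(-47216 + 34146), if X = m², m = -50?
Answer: -311405820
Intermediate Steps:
X = 2500 (X = (-50)² = 2500)
(21326 + X)*(-47216 + 34146) = (21326 + 2500)*(-47216 + 34146) = 23826*(-13070) = -311405820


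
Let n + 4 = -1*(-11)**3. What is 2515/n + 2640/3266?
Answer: 5858635/2166991 ≈ 2.7036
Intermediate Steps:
n = 1327 (n = -4 - 1*(-11)**3 = -4 - 1*(-1331) = -4 + 1331 = 1327)
2515/n + 2640/3266 = 2515/1327 + 2640/3266 = 2515*(1/1327) + 2640*(1/3266) = 2515/1327 + 1320/1633 = 5858635/2166991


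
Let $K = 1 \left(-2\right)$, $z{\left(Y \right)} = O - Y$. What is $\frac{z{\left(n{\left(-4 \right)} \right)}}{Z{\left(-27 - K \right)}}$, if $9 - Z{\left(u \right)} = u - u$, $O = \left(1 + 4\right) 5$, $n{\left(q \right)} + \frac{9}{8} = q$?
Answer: $\frac{241}{72} \approx 3.3472$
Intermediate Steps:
$n{\left(q \right)} = - \frac{9}{8} + q$
$O = 25$ ($O = 5 \cdot 5 = 25$)
$z{\left(Y \right)} = 25 - Y$
$K = -2$
$Z{\left(u \right)} = 9$ ($Z{\left(u \right)} = 9 - \left(u - u\right) = 9 - 0 = 9 + 0 = 9$)
$\frac{z{\left(n{\left(-4 \right)} \right)}}{Z{\left(-27 - K \right)}} = \frac{25 - \left(- \frac{9}{8} - 4\right)}{9} = \left(25 - - \frac{41}{8}\right) \frac{1}{9} = \left(25 + \frac{41}{8}\right) \frac{1}{9} = \frac{241}{8} \cdot \frac{1}{9} = \frac{241}{72}$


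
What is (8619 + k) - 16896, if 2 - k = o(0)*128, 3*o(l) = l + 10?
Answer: -26105/3 ≈ -8701.7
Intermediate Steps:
o(l) = 10/3 + l/3 (o(l) = (l + 10)/3 = (10 + l)/3 = 10/3 + l/3)
k = -1274/3 (k = 2 - (10/3 + (⅓)*0)*128 = 2 - (10/3 + 0)*128 = 2 - 10*128/3 = 2 - 1*1280/3 = 2 - 1280/3 = -1274/3 ≈ -424.67)
(8619 + k) - 16896 = (8619 - 1274/3) - 16896 = 24583/3 - 16896 = -26105/3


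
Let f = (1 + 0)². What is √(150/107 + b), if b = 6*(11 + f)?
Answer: √840378/107 ≈ 8.5675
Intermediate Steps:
f = 1 (f = 1² = 1)
b = 72 (b = 6*(11 + 1) = 6*12 = 72)
√(150/107 + b) = √(150/107 + 72) = √(7854/107) = √840378/107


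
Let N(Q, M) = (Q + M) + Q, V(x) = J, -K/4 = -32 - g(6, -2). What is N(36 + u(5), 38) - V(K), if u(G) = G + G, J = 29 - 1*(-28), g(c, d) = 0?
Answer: 73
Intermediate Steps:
J = 57 (J = 29 + 28 = 57)
K = 128 (K = -4*(-32 - 1*0) = -4*(-32 + 0) = -4*(-32) = 128)
V(x) = 57
u(G) = 2*G
N(Q, M) = M + 2*Q (N(Q, M) = (M + Q) + Q = M + 2*Q)
N(36 + u(5), 38) - V(K) = (38 + 2*(36 + 2*5)) - 1*57 = (38 + 2*(36 + 10)) - 57 = (38 + 2*46) - 57 = (38 + 92) - 57 = 130 - 57 = 73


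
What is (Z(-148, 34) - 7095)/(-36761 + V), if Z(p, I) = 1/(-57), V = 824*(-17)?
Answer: 404416/2893833 ≈ 0.13975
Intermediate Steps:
V = -14008
Z(p, I) = -1/57
(Z(-148, 34) - 7095)/(-36761 + V) = (-1/57 - 7095)/(-36761 - 14008) = -404416/57/(-50769) = -404416/57*(-1/50769) = 404416/2893833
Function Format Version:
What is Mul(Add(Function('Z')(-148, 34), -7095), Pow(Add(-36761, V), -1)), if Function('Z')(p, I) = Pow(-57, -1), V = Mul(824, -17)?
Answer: Rational(404416, 2893833) ≈ 0.13975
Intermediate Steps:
V = -14008
Function('Z')(p, I) = Rational(-1, 57)
Mul(Add(Function('Z')(-148, 34), -7095), Pow(Add(-36761, V), -1)) = Mul(Add(Rational(-1, 57), -7095), Pow(Add(-36761, -14008), -1)) = Mul(Rational(-404416, 57), Pow(-50769, -1)) = Mul(Rational(-404416, 57), Rational(-1, 50769)) = Rational(404416, 2893833)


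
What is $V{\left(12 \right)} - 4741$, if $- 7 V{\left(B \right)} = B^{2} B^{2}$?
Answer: $- \frac{53923}{7} \approx -7703.3$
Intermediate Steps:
$V{\left(B \right)} = - \frac{B^{4}}{7}$ ($V{\left(B \right)} = - \frac{B^{2} B^{2}}{7} = - \frac{B^{4}}{7}$)
$V{\left(12 \right)} - 4741 = - \frac{12^{4}}{7} - 4741 = \left(- \frac{1}{7}\right) 20736 - 4741 = - \frac{20736}{7} - 4741 = - \frac{53923}{7}$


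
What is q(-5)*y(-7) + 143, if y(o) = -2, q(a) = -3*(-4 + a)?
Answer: 89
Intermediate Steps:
q(a) = 12 - 3*a
q(-5)*y(-7) + 143 = (12 - 3*(-5))*(-2) + 143 = (12 + 15)*(-2) + 143 = 27*(-2) + 143 = -54 + 143 = 89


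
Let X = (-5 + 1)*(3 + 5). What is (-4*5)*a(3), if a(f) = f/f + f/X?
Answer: -145/8 ≈ -18.125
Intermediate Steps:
X = -32 (X = -4*8 = -32)
a(f) = 1 - f/32 (a(f) = f/f + f/(-32) = 1 + f*(-1/32) = 1 - f/32)
(-4*5)*a(3) = (-4*5)*(1 - 1/32*3) = -20*(1 - 3/32) = -20*29/32 = -145/8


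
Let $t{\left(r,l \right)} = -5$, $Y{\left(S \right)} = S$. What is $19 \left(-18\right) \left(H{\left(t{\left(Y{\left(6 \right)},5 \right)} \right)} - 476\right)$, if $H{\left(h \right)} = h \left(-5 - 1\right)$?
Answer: $152532$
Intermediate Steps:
$H{\left(h \right)} = - 6 h$ ($H{\left(h \right)} = h \left(-6\right) = - 6 h$)
$19 \left(-18\right) \left(H{\left(t{\left(Y{\left(6 \right)},5 \right)} \right)} - 476\right) = 19 \left(-18\right) \left(\left(-6\right) \left(-5\right) - 476\right) = - 342 \left(30 - 476\right) = \left(-342\right) \left(-446\right) = 152532$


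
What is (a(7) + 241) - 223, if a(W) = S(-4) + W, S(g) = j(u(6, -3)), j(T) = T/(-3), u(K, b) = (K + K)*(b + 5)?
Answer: 17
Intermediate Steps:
u(K, b) = 2*K*(5 + b) (u(K, b) = (2*K)*(5 + b) = 2*K*(5 + b))
j(T) = -T/3 (j(T) = T*(-1/3) = -T/3)
S(g) = -8 (S(g) = -2*6*(5 - 3)/3 = -2*6*2/3 = -1/3*24 = -8)
a(W) = -8 + W
(a(7) + 241) - 223 = ((-8 + 7) + 241) - 223 = (-1 + 241) - 223 = 240 - 223 = 17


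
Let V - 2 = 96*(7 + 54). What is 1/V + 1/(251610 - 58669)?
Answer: 198799/1130248378 ≈ 0.00017589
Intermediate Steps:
V = 5858 (V = 2 + 96*(7 + 54) = 2 + 96*61 = 2 + 5856 = 5858)
1/V + 1/(251610 - 58669) = 1/5858 + 1/(251610 - 58669) = 1/5858 + 1/192941 = 198799/1130248378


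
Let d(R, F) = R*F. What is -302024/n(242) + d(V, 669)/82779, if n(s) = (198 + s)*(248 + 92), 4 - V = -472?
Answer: 943249071/515989100 ≈ 1.8280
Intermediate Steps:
V = 476 (V = 4 - 1*(-472) = 4 + 472 = 476)
d(R, F) = F*R
n(s) = 67320 + 340*s (n(s) = (198 + s)*340 = 67320 + 340*s)
-302024/n(242) + d(V, 669)/82779 = -302024/(67320 + 340*242) + (669*476)/82779 = -302024/(67320 + 82280) + 318444*(1/82779) = -302024/149600 + 106148/27593 = -302024*1/149600 + 106148/27593 = -37753/18700 + 106148/27593 = 943249071/515989100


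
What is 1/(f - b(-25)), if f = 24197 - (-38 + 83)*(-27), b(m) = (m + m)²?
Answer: 1/22912 ≈ 4.3645e-5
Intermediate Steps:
b(m) = 4*m² (b(m) = (2*m)² = 4*m²)
f = 25412 (f = 24197 - 45*(-27) = 24197 - 1*(-1215) = 24197 + 1215 = 25412)
1/(f - b(-25)) = 1/(25412 - 4*(-25)²) = 1/(25412 - 4*625) = 1/(25412 - 1*2500) = 1/(25412 - 2500) = 1/22912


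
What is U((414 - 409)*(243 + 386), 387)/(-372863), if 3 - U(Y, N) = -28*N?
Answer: -10839/372863 ≈ -0.029070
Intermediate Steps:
U(Y, N) = 3 + 28*N (U(Y, N) = 3 - (-28)*N = 3 + 28*N)
U((414 - 409)*(243 + 386), 387)/(-372863) = (3 + 28*387)/(-372863) = (3 + 10836)*(-1/372863) = 10839*(-1/372863) = -10839/372863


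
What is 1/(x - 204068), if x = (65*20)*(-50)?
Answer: -1/269068 ≈ -3.7165e-6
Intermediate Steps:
x = -65000 (x = 1300*(-50) = -65000)
1/(x - 204068) = 1/(-65000 - 204068) = 1/(-269068) = -1/269068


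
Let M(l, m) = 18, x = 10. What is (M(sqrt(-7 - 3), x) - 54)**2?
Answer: 1296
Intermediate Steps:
(M(sqrt(-7 - 3), x) - 54)**2 = (18 - 54)**2 = (-36)**2 = 1296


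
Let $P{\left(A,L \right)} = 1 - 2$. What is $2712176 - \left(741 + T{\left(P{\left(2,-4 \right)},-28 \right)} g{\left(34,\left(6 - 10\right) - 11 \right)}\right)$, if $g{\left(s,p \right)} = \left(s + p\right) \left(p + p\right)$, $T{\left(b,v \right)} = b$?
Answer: $2710865$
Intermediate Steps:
$P{\left(A,L \right)} = -1$
$g{\left(s,p \right)} = 2 p \left(p + s\right)$ ($g{\left(s,p \right)} = \left(p + s\right) 2 p = 2 p \left(p + s\right)$)
$2712176 - \left(741 + T{\left(P{\left(2,-4 \right)},-28 \right)} g{\left(34,\left(6 - 10\right) - 11 \right)}\right) = 2712176 - \left(741 - 2 \left(\left(6 - 10\right) - 11\right) \left(\left(\left(6 - 10\right) - 11\right) + 34\right)\right) = 2712176 - \left(741 - 2 \left(-4 - 11\right) \left(\left(-4 - 11\right) + 34\right)\right) = 2712176 - \left(741 - 2 \left(-15\right) \left(-15 + 34\right)\right) = 2712176 - \left(741 - 2 \left(-15\right) 19\right) = 2712176 - \left(741 - -570\right) = 2712176 - \left(741 + 570\right) = 2712176 - 1311 = 2710865$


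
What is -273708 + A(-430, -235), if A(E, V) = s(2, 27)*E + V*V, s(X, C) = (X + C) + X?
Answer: -231813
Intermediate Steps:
s(X, C) = C + 2*X (s(X, C) = (C + X) + X = C + 2*X)
A(E, V) = V² + 31*E (A(E, V) = (27 + 2*2)*E + V*V = (27 + 4)*E + V² = 31*E + V² = V² + 31*E)
-273708 + A(-430, -235) = -273708 + ((-235)² + 31*(-430)) = -273708 + (55225 - 13330) = -273708 + 41895 = -231813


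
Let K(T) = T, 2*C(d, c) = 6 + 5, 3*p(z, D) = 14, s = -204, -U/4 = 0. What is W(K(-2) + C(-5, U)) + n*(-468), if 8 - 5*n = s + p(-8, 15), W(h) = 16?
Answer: -96952/5 ≈ -19390.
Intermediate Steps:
U = 0 (U = -4*0 = 0)
p(z, D) = 14/3 (p(z, D) = (1/3)*14 = 14/3)
C(d, c) = 11/2 (C(d, c) = (6 + 5)/2 = (1/2)*11 = 11/2)
n = 622/15 (n = 8/5 - (-204 + 14/3)/5 = 8/5 - 1/5*(-598/3) = 8/5 + 598/15 = 622/15 ≈ 41.467)
W(K(-2) + C(-5, U)) + n*(-468) = 16 + (622/15)*(-468) = 16 - 97032/5 = -96952/5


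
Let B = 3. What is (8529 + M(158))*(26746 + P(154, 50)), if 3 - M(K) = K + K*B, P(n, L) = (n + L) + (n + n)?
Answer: 215338200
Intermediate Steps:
P(n, L) = L + 3*n (P(n, L) = (L + n) + 2*n = L + 3*n)
M(K) = 3 - 4*K (M(K) = 3 - (K + K*3) = 3 - (K + 3*K) = 3 - 4*K)
(8529 + M(158))*(26746 + P(154, 50)) = (8529 + (3 - 4*158))*(26746 + (50 + 3*154)) = (8529 + (3 - 632))*(26746 + (50 + 462)) = (8529 - 629)*(26746 + 512) = 7900*27258 = 215338200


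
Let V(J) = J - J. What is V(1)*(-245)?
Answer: 0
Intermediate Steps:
V(J) = 0
V(1)*(-245) = 0*(-245) = 0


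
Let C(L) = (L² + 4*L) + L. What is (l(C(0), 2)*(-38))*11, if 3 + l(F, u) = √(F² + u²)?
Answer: 418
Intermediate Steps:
C(L) = L² + 5*L
l(F, u) = -3 + √(F² + u²)
(l(C(0), 2)*(-38))*11 = ((-3 + √((0*(5 + 0))² + 2²))*(-38))*11 = ((-3 + √((0*5)² + 4))*(-38))*11 = ((-3 + √(0² + 4))*(-38))*11 = ((-3 + √(0 + 4))*(-38))*11 = ((-3 + √4)*(-38))*11 = ((-3 + 2)*(-38))*11 = -1*(-38)*11 = 38*11 = 418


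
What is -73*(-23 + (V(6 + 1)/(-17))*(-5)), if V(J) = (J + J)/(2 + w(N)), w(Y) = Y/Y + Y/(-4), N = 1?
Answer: 293533/187 ≈ 1569.7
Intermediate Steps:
w(Y) = 1 - Y/4 (w(Y) = 1 + Y*(-¼) = 1 - Y/4)
V(J) = 8*J/11 (V(J) = (J + J)/(2 + (1 - ¼*1)) = (2*J)/(2 + (1 - ¼)) = (2*J)/(2 + ¾) = (2*J)/(11/4) = (2*J)*(4/11) = 8*J/11)
-73*(-23 + (V(6 + 1)/(-17))*(-5)) = -73*(-23 + ((8*(6 + 1)/11)/(-17))*(-5)) = -73*(-23 + (((8/11)*7)*(-1/17))*(-5)) = -73*(-23 + ((56/11)*(-1/17))*(-5)) = -73*(-23 - 56/187*(-5)) = -73*(-23 + 280/187) = -73*(-4021/187) = 293533/187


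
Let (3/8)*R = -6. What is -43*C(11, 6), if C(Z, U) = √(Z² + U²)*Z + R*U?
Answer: 4128 - 473*√157 ≈ -1798.7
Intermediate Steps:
R = -16 (R = (8/3)*(-6) = -16)
C(Z, U) = -16*U + Z*√(U² + Z²) (C(Z, U) = √(Z² + U²)*Z - 16*U = √(U² + Z²)*Z - 16*U = Z*√(U² + Z²) - 16*U = -16*U + Z*√(U² + Z²))
-43*C(11, 6) = -43*(-16*6 + 11*√(6² + 11²)) = -43*(-96 + 11*√(36 + 121)) = -43*(-96 + 11*√157) = 4128 - 473*√157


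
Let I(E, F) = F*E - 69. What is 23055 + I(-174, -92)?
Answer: 38994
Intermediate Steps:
I(E, F) = -69 + E*F (I(E, F) = E*F - 69 = -69 + E*F)
23055 + I(-174, -92) = 23055 + (-69 - 174*(-92)) = 23055 + (-69 + 16008) = 23055 + 15939 = 38994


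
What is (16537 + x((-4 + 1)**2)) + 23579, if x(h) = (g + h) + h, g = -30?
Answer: 40104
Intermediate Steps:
x(h) = -30 + 2*h (x(h) = (-30 + h) + h = -30 + 2*h)
(16537 + x((-4 + 1)**2)) + 23579 = (16537 + (-30 + 2*(-4 + 1)**2)) + 23579 = (16537 + (-30 + 2*(-3)**2)) + 23579 = (16537 + (-30 + 2*9)) + 23579 = (16537 + (-30 + 18)) + 23579 = (16537 - 12) + 23579 = 16525 + 23579 = 40104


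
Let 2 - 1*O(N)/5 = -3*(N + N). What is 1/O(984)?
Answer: 1/29530 ≈ 3.3864e-5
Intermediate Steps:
O(N) = 10 + 30*N (O(N) = 10 - (-15)*(N + N) = 10 - (-15)*2*N = 10 - (-30)*N = 10 + 30*N)
1/O(984) = 1/(10 + 30*984) = 1/(10 + 29520) = 1/29530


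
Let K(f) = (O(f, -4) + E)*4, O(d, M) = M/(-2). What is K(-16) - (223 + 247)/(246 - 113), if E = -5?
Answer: -2066/133 ≈ -15.534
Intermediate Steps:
O(d, M) = -M/2 (O(d, M) = M*(-½) = -M/2)
K(f) = -12 (K(f) = (-½*(-4) - 5)*4 = (2 - 5)*4 = -3*4 = -12)
K(-16) - (223 + 247)/(246 - 113) = -12 - (223 + 247)/(246 - 113) = -12 - 470/133 = -2066/133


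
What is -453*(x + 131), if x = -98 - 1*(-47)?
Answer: -36240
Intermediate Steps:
x = -51 (x = -98 + 47 = -51)
-453*(x + 131) = -453*(-51 + 131) = -453*80 = -36240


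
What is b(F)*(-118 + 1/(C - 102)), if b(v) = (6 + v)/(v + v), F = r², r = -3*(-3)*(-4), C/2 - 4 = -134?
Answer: -3089863/52128 ≈ -59.275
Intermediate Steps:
C = -260 (C = 8 + 2*(-134) = 8 - 268 = -260)
r = -36 (r = 9*(-4) = -36)
F = 1296 (F = (-36)² = 1296)
b(v) = (6 + v)/(2*v) (b(v) = (6 + v)/((2*v)) = (6 + v)*(1/(2*v)) = (6 + v)/(2*v))
b(F)*(-118 + 1/(C - 102)) = ((½)*(6 + 1296)/1296)*(-118 + 1/(-260 - 102)) = ((½)*(1/1296)*1302)*(-118 + 1/(-362)) = 217*(-118 - 1/362)/432 = (217/432)*(-42717/362) = -3089863/52128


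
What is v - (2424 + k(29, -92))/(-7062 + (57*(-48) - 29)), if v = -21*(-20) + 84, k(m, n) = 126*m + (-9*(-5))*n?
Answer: 4954746/9827 ≈ 504.20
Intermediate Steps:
k(m, n) = 45*n + 126*m (k(m, n) = 126*m + 45*n = 45*n + 126*m)
v = 504 (v = 420 + 84 = 504)
v - (2424 + k(29, -92))/(-7062 + (57*(-48) - 29)) = 504 - (2424 + (45*(-92) + 126*29))/(-7062 + (57*(-48) - 29)) = 504 - (2424 + (-4140 + 3654))/(-7062 + (-2736 - 29)) = 504 - (2424 - 486)/(-7062 - 2765) = 504 - 1938/(-9827) = 504 - 1938*(-1)/9827 = 504 - 1*(-1938/9827) = 504 + 1938/9827 = 4954746/9827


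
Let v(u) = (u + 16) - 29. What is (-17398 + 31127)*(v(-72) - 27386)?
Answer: -377149359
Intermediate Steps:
v(u) = -13 + u (v(u) = (16 + u) - 29 = -13 + u)
(-17398 + 31127)*(v(-72) - 27386) = (-17398 + 31127)*((-13 - 72) - 27386) = 13729*(-85 - 27386) = 13729*(-27471) = -377149359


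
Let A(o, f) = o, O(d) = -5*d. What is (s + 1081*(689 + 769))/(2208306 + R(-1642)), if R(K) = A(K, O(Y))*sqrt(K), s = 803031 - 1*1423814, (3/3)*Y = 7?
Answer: 1054813923195/2440521245462 + 784313615*I*sqrt(1642)/2440521245462 ≈ 0.43221 + 0.013022*I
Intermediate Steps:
Y = 7
s = -620783 (s = 803031 - 1423814 = -620783)
R(K) = K**(3/2) (R(K) = K*sqrt(K) = K**(3/2))
(s + 1081*(689 + 769))/(2208306 + R(-1642)) = (-620783 + 1081*(689 + 769))/(2208306 + (-1642)**(3/2)) = (-620783 + 1081*1458)/(2208306 - 1642*I*sqrt(1642)) = (-620783 + 1576098)/(2208306 - 1642*I*sqrt(1642)) = 955315/(2208306 - 1642*I*sqrt(1642))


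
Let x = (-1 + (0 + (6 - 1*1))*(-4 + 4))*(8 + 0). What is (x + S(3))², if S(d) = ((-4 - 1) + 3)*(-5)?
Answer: 4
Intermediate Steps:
S(d) = 10 (S(d) = (-5 + 3)*(-5) = -2*(-5) = 10)
x = -8 (x = (-1 + (0 + (6 - 1))*0)*8 = (-1 + (0 + 5)*0)*8 = (-1 + 5*0)*8 = (-1 + 0)*8 = -1*8 = -8)
(x + S(3))² = (-8 + 10)² = 2² = 4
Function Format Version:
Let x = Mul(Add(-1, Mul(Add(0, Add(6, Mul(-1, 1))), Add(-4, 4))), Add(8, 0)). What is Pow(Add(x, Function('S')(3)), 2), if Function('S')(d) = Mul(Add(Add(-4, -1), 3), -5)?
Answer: 4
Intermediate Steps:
Function('S')(d) = 10 (Function('S')(d) = Mul(Add(-5, 3), -5) = Mul(-2, -5) = 10)
x = -8 (x = Mul(Add(-1, Mul(Add(0, Add(6, -1)), 0)), 8) = Mul(Add(-1, Mul(Add(0, 5), 0)), 8) = Mul(Add(-1, Mul(5, 0)), 8) = Mul(Add(-1, 0), 8) = Mul(-1, 8) = -8)
Pow(Add(x, Function('S')(3)), 2) = Pow(Add(-8, 10), 2) = Pow(2, 2) = 4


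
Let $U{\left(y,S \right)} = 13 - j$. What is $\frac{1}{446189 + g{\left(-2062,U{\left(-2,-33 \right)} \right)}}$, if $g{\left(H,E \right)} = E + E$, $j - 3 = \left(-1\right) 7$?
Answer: $\frac{1}{446223} \approx 2.241 \cdot 10^{-6}$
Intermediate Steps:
$j = -4$ ($j = 3 - 7 = -4$)
$U{\left(y,S \right)} = 17$ ($U{\left(y,S \right)} = 13 - -4 = 13 + 4 = 17$)
$g{\left(H,E \right)} = 2 E$
$\frac{1}{446189 + g{\left(-2062,U{\left(-2,-33 \right)} \right)}} = \frac{1}{446189 + 2 \cdot 17} = \frac{1}{446189 + 34} = \frac{1}{446223}$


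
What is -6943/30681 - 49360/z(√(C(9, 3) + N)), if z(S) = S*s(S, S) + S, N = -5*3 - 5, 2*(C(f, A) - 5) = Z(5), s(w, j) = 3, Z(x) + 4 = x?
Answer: -6943/30681 + 12340*I*√58/29 ≈ -0.2263 + 3240.6*I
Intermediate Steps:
Z(x) = -4 + x
C(f, A) = 11/2 (C(f, A) = 5 + (-4 + 5)/2 = 5 + (½)*1 = 5 + ½ = 11/2)
N = -20 (N = -15 - 5 = -20)
z(S) = 4*S (z(S) = S*3 + S = 3*S + S = 4*S)
-6943/30681 - 49360/z(√(C(9, 3) + N)) = -6943/30681 - 49360*1/(4*√(11/2 - 20)) = -6943*1/30681 - 49360*(-I*√58/116) = -6943/30681 - 49360*(-I*√58/116) = -6943/30681 - (-12340)*I*√58/29 = -6943/30681 + 12340*I*√58/29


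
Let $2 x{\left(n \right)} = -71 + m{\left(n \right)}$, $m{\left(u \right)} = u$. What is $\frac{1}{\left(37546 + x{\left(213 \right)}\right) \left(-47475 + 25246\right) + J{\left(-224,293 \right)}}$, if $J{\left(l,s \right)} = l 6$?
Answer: $- \frac{1}{836189637} \approx -1.1959 \cdot 10^{-9}$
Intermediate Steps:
$J{\left(l,s \right)} = 6 l$
$x{\left(n \right)} = - \frac{71}{2} + \frac{n}{2}$ ($x{\left(n \right)} = \frac{-71 + n}{2} = - \frac{71}{2} + \frac{n}{2}$)
$\frac{1}{\left(37546 + x{\left(213 \right)}\right) \left(-47475 + 25246\right) + J{\left(-224,293 \right)}} = \frac{1}{\left(37546 + \left(- \frac{71}{2} + \frac{1}{2} \cdot 213\right)\right) \left(-47475 + 25246\right) + 6 \left(-224\right)} = \frac{1}{\left(37546 + \left(- \frac{71}{2} + \frac{213}{2}\right)\right) \left(-22229\right) - 1344} = \frac{1}{\left(37546 + 71\right) \left(-22229\right) - 1344} = \frac{1}{37617 \left(-22229\right) - 1344} = \frac{1}{-836188293 - 1344} = \frac{1}{-836189637} = - \frac{1}{836189637}$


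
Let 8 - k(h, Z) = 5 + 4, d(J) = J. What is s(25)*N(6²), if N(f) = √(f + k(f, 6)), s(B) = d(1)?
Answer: √35 ≈ 5.9161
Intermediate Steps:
k(h, Z) = -1 (k(h, Z) = 8 - (5 + 4) = 8 - 1*9 = 8 - 9 = -1)
s(B) = 1
N(f) = √(-1 + f) (N(f) = √(f - 1) = √(-1 + f))
s(25)*N(6²) = 1*√(-1 + 6²) = 1*√(-1 + 36) = 1*√35 = √35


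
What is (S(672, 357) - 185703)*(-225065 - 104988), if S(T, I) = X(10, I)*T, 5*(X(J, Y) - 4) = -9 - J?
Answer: 306237365679/5 ≈ 6.1247e+10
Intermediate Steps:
X(J, Y) = 11/5 - J/5 (X(J, Y) = 4 + (-9 - J)/5 = 4 + (-9/5 - J/5) = 11/5 - J/5)
S(T, I) = T/5 (S(T, I) = (11/5 - 1/5*10)*T = (11/5 - 2)*T = T/5)
(S(672, 357) - 185703)*(-225065 - 104988) = ((1/5)*672 - 185703)*(-225065 - 104988) = (672/5 - 185703)*(-330053) = -927843/5*(-330053) = 306237365679/5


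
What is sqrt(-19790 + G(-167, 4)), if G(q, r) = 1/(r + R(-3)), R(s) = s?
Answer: I*sqrt(19789) ≈ 140.67*I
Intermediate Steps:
G(q, r) = 1/(-3 + r) (G(q, r) = 1/(r - 3) = 1/(-3 + r))
sqrt(-19790 + G(-167, 4)) = sqrt(-19790 + 1/(-3 + 4)) = sqrt(-19790 + 1/1) = sqrt(-19790 + 1) = sqrt(-19789) = I*sqrt(19789)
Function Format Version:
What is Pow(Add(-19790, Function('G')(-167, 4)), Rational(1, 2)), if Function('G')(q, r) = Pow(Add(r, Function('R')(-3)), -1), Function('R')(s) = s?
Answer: Mul(I, Pow(19789, Rational(1, 2))) ≈ Mul(140.67, I)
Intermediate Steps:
Function('G')(q, r) = Pow(Add(-3, r), -1) (Function('G')(q, r) = Pow(Add(r, -3), -1) = Pow(Add(-3, r), -1))
Pow(Add(-19790, Function('G')(-167, 4)), Rational(1, 2)) = Pow(Add(-19790, Pow(Add(-3, 4), -1)), Rational(1, 2)) = Pow(Add(-19790, Pow(1, -1)), Rational(1, 2)) = Pow(Add(-19790, 1), Rational(1, 2)) = Pow(-19789, Rational(1, 2)) = Mul(I, Pow(19789, Rational(1, 2)))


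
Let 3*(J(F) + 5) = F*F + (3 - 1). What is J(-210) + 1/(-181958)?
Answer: 8021982343/545874 ≈ 14696.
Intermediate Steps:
J(F) = -13/3 + F²/3 (J(F) = -5 + (F*F + (3 - 1))/3 = -5 + (F² + 2)/3 = -5 + (2 + F²)/3 = -5 + (⅔ + F²/3) = -13/3 + F²/3)
J(-210) + 1/(-181958) = (-13/3 + (⅓)*(-210)²) + 1/(-181958) = (-13/3 + (⅓)*44100) - 1/181958 = (-13/3 + 14700) - 1/181958 = 44087/3 - 1/181958 = 8021982343/545874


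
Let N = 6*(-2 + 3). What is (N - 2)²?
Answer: 16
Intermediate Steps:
N = 6 (N = 6*1 = 6)
(N - 2)² = (6 - 2)² = 4² = 16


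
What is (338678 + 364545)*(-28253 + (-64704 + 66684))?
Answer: -18475777879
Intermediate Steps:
(338678 + 364545)*(-28253 + (-64704 + 66684)) = 703223*(-28253 + 1980) = 703223*(-26273) = -18475777879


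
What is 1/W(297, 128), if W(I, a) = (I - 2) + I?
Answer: 1/592 ≈ 0.0016892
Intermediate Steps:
W(I, a) = -2 + 2*I (W(I, a) = (-2 + I) + I = -2 + 2*I)
1/W(297, 128) = 1/(-2 + 2*297) = 1/(-2 + 594) = 1/592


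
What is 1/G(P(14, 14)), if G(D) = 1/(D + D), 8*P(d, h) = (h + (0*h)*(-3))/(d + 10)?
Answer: 7/48 ≈ 0.14583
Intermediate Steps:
P(d, h) = h/(8*(10 + d)) (P(d, h) = ((h + (0*h)*(-3))/(d + 10))/8 = ((h + 0*(-3))/(10 + d))/8 = ((h + 0)/(10 + d))/8 = (h/(10 + d))/8 = h/(8*(10 + d)))
G(D) = 1/(2*D)
1/G(P(14, 14)) = 1/(1/(2*(((1/8)*14/(10 + 14))))) = 1/(1/(2*(((1/8)*14/24)))) = 1/(1/(2*(((1/8)*14*(1/24))))) = 1/(1/(2*(7/96))) = 1/((1/2)*(96/7)) = 1/(48/7) = 7/48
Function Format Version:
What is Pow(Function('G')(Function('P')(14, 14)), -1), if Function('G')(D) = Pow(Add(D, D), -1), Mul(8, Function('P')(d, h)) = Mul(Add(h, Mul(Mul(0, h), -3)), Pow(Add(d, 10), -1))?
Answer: Rational(7, 48) ≈ 0.14583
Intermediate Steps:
Function('P')(d, h) = Mul(Rational(1, 8), h, Pow(Add(10, d), -1)) (Function('P')(d, h) = Mul(Rational(1, 8), Mul(Add(h, Mul(Mul(0, h), -3)), Pow(Add(d, 10), -1))) = Mul(Rational(1, 8), Mul(Add(h, Mul(0, -3)), Pow(Add(10, d), -1))) = Mul(Rational(1, 8), Mul(Add(h, 0), Pow(Add(10, d), -1))) = Mul(Rational(1, 8), Mul(h, Pow(Add(10, d), -1))) = Mul(Rational(1, 8), h, Pow(Add(10, d), -1)))
Function('G')(D) = Mul(Rational(1, 2), Pow(D, -1)) (Function('G')(D) = Pow(Mul(2, D), -1) = Mul(Rational(1, 2), Pow(D, -1)))
Pow(Function('G')(Function('P')(14, 14)), -1) = Pow(Mul(Rational(1, 2), Pow(Mul(Rational(1, 8), 14, Pow(Add(10, 14), -1)), -1)), -1) = Pow(Mul(Rational(1, 2), Pow(Mul(Rational(1, 8), 14, Pow(24, -1)), -1)), -1) = Pow(Mul(Rational(1, 2), Pow(Mul(Rational(1, 8), 14, Rational(1, 24)), -1)), -1) = Pow(Mul(Rational(1, 2), Pow(Rational(7, 96), -1)), -1) = Pow(Mul(Rational(1, 2), Rational(96, 7)), -1) = Pow(Rational(48, 7), -1) = Rational(7, 48)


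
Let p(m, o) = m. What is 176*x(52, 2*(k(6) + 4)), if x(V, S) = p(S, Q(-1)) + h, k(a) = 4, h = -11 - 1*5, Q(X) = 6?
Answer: 0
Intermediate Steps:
h = -16 (h = -11 - 5 = -16)
x(V, S) = -16 + S (x(V, S) = S - 16 = -16 + S)
176*x(52, 2*(k(6) + 4)) = 176*(-16 + 2*(4 + 4)) = 176*(-16 + 2*8) = 176*(-16 + 16) = 176*0 = 0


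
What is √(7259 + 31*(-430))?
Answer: I*√6071 ≈ 77.917*I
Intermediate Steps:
√(7259 + 31*(-430)) = √(7259 - 13330) = √(-6071) = I*√6071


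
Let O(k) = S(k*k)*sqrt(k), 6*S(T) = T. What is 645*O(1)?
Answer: 215/2 ≈ 107.50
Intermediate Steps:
S(T) = T/6
O(k) = k**(5/2)/6 (O(k) = ((k*k)/6)*sqrt(k) = (k**2/6)*sqrt(k) = k**(5/2)/6)
645*O(1) = 645*(1**(5/2)/6) = 645*((1/6)*1) = 645*(1/6) = 215/2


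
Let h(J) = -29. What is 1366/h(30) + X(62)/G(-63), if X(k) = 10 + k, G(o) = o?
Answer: -9794/203 ≈ -48.246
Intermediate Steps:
1366/h(30) + X(62)/G(-63) = 1366/(-29) + (10 + 62)/(-63) = 1366*(-1/29) + 72*(-1/63) = -1366/29 - 8/7 = -9794/203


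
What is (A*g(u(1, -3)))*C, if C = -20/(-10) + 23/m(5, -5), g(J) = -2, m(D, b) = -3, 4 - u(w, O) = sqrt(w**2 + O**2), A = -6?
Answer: -68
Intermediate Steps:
u(w, O) = 4 - sqrt(O**2 + w**2) (u(w, O) = 4 - sqrt(w**2 + O**2) = 4 - sqrt(O**2 + w**2))
C = -17/3 (C = -20/(-10) + 23/(-3) = -20*(-1/10) + 23*(-1/3) = 2 - 23/3 = -17/3 ≈ -5.6667)
(A*g(u(1, -3)))*C = -6*(-2)*(-17/3) = 12*(-17/3) = -68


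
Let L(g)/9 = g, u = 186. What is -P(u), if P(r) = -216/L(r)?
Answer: 4/31 ≈ 0.12903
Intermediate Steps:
L(g) = 9*g
P(r) = -24/r (P(r) = -216*1/(9*r) = -24/r)
-P(u) = -(-24)/186 = -1*(-4/31) = 4/31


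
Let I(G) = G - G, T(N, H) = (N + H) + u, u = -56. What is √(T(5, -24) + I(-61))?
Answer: 5*I*√3 ≈ 8.6602*I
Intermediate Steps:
T(N, H) = -56 + H + N (T(N, H) = (N + H) - 56 = (H + N) - 56 = -56 + H + N)
I(G) = 0
√(T(5, -24) + I(-61)) = √((-56 - 24 + 5) + 0) = √(-75 + 0) = √(-75) = 5*I*√3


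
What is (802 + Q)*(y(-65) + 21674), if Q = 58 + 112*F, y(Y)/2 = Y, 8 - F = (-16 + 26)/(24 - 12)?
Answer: 107461472/3 ≈ 3.5820e+7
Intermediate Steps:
F = 43/6 (F = 8 - (-16 + 26)/(24 - 12) = 8 - 10/12 = 8 - 1*5/6 = 8 - 5/6 = 43/6 ≈ 7.1667)
y(Y) = 2*Y
Q = 2582/3 (Q = 58 + 112*(43/6) = 58 + 2408/3 = 2582/3 ≈ 860.67)
(802 + Q)*(y(-65) + 21674) = (802 + 2582/3)*(2*(-65) + 21674) = 4988*(-130 + 21674)/3 = (4988/3)*21544 = 107461472/3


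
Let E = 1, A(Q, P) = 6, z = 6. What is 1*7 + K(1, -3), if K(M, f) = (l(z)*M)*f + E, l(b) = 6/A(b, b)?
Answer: 5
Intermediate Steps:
l(b) = 1 (l(b) = 6/6 = 6*(⅙) = 1)
K(M, f) = 1 + M*f (K(M, f) = (1*M)*f + 1 = M*f + 1 = 1 + M*f)
1*7 + K(1, -3) = 1*7 + (1 + 1*(-3)) = 7 + (1 - 3) = 7 - 2 = 5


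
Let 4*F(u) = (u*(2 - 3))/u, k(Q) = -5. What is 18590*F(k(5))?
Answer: -9295/2 ≈ -4647.5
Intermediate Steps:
F(u) = -¼ (F(u) = ((u*(2 - 3))/u)/4 = ((u*(-1))/u)/4 = ((-u)/u)/4 = (¼)*(-1) = -¼)
18590*F(k(5)) = 18590*(-¼) = -9295/2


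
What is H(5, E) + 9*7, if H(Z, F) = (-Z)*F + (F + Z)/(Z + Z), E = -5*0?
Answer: 127/2 ≈ 63.500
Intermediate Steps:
E = 0
H(Z, F) = (F + Z)/(2*Z) - F*Z (H(Z, F) = -F*Z + (F + Z)/((2*Z)) = -F*Z + (F + Z)*(1/(2*Z)) = -F*Z + (F + Z)/(2*Z) = (F + Z)/(2*Z) - F*Z)
H(5, E) + 9*7 = (½ + (½)*0/5 - 1*0*5) + 9*7 = (½ + (½)*0*(⅕) + 0) + 63 = (½ + 0 + 0) + 63 = ½ + 63 = 127/2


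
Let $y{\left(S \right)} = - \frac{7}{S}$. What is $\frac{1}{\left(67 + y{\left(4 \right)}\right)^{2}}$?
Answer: $\frac{16}{68121} \approx 0.00023488$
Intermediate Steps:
$\frac{1}{\left(67 + y{\left(4 \right)}\right)^{2}} = \frac{1}{\left(67 - \frac{7}{4}\right)^{2}} = \frac{1}{\left(\frac{261}{4}\right)^{2}} = \frac{1}{\frac{68121}{16}} = \frac{16}{68121}$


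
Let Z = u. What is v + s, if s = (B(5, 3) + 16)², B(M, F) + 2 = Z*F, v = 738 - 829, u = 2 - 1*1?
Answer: 198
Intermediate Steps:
u = 1 (u = 2 - 1 = 1)
Z = 1
v = -91
B(M, F) = -2 + F (B(M, F) = -2 + 1*F = -2 + F)
s = 289 (s = ((-2 + 3) + 16)² = (1 + 16)² = 17² = 289)
v + s = -91 + 289 = 198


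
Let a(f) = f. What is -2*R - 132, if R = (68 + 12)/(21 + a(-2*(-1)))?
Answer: -3196/23 ≈ -138.96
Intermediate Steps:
R = 80/23 (R = (68 + 12)/(21 - 2*(-1)) = 80/(21 + 2) = 80/23 ≈ 3.4783)
-2*R - 132 = -2*80/23 - 132 = -160/23 - 132 = -3196/23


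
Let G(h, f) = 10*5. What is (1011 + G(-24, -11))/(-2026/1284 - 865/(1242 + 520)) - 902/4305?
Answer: -31518316703/61431195 ≈ -513.07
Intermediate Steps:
G(h, f) = 50
(1011 + G(-24, -11))/(-2026/1284 - 865/(1242 + 520)) - 902/4305 = (1011 + 50)/(-2026/1284 - 865/(1242 + 520)) - 902/4305 = 1061/(-2026*1/1284 - 865/1762) - 902*1/4305 = 1061/(-1013/642 - 865*1/1762) - 22/105 = 1061/(-1013/642 - 865/1762) - 22/105 = 1061/(-585059/282801) - 22/105 = 1061*(-282801/585059) - 22/105 = -300051861/585059 - 22/105 = -31518316703/61431195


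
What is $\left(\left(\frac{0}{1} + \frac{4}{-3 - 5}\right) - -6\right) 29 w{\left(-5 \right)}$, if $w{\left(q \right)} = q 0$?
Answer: $0$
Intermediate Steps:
$w{\left(q \right)} = 0$
$\left(\left(\frac{0}{1} + \frac{4}{-3 - 5}\right) - -6\right) 29 w{\left(-5 \right)} = \left(\left(\frac{0}{1} + \frac{4}{-3 - 5}\right) - -6\right) 29 \cdot 0 = \left(\left(0 \cdot 1 + \frac{4}{-3 - 5}\right) + 6\right) 29 \cdot 0 = \left(\left(0 + \frac{4}{-8}\right) + 6\right) 29 \cdot 0 = \left(\left(0 + 4 \left(- \frac{1}{8}\right)\right) + 6\right) 29 \cdot 0 = \left(\left(0 - \frac{1}{2}\right) + 6\right) 29 \cdot 0 = \left(- \frac{1}{2} + 6\right) 29 \cdot 0 = \frac{11}{2} \cdot 29 \cdot 0 = \frac{319}{2} \cdot 0 = 0$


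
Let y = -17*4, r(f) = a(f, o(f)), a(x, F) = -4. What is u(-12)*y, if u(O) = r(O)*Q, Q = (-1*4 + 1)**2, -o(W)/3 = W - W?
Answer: 2448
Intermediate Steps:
o(W) = 0 (o(W) = -3*(W - W) = -3*0 = 0)
r(f) = -4
y = -68
Q = 9 (Q = (-4 + 1)**2 = (-3)**2 = 9)
u(O) = -36 (u(O) = -4*9 = -36)
u(-12)*y = -36*(-68) = 2448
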